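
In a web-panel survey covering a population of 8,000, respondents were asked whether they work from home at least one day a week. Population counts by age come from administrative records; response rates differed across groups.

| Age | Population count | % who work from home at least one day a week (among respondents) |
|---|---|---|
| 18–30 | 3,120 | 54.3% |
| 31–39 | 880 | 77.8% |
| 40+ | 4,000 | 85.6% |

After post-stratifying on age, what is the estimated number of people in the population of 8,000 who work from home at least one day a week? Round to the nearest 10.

5,800

Apply each group's respondent rate to its population count:
  18–30: 3,120 × 54.3% = 1694.16
  31–39: 880 × 77.8% = 684.64
  40+: 4,000 × 85.6% = 3424
Estimated total = 5802.8 → 5,800.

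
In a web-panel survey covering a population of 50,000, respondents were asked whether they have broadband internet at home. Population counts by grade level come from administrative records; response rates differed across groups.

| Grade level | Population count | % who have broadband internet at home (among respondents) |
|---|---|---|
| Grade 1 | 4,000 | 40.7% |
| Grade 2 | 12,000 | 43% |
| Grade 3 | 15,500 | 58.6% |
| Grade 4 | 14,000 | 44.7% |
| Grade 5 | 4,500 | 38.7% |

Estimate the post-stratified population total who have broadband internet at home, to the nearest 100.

23,900

Estimated count per cell = population count × respondent percentage:
  Grade 1: 4,000 × 40.7% = 1628
  Grade 2: 12,000 × 43% = 5160
  Grade 3: 15,500 × 58.6% = 9083
  Grade 4: 14,000 × 44.7% = 6258
  Grade 5: 4,500 × 38.7% = 1741.5
Estimated total = 23870.5 → 23,900.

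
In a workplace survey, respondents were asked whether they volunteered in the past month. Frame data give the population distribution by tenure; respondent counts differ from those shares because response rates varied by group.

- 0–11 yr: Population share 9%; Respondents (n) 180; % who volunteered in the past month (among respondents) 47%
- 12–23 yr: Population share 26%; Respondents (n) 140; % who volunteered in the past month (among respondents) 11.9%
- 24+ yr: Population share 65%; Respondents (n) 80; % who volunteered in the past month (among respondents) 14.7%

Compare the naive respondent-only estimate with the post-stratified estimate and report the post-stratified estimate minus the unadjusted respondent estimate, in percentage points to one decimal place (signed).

Unadjusted (pooled respondent) estimate weights by respondent counts:
  (180/400)×47 + (140/400)×11.9 + (80/400)×14.7 = 28.255%
Reweighting by population tenure shares:
  0.09×47 + 0.26×11.9 + 0.65×14.7 = 16.879%
Difference = 16.879 − 28.255 = -11.376 pp.

-11.4 percentage points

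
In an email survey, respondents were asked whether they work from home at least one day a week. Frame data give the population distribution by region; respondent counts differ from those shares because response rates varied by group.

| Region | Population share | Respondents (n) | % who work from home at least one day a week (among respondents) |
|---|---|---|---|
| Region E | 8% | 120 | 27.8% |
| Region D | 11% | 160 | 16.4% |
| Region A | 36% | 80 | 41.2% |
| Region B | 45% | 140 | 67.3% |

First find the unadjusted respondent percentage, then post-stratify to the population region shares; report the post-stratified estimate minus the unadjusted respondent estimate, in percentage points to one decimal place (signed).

Naive respondent-only estimate (weights = respondent counts):
  (120/500)×27.8 + (160/500)×16.4 + (80/500)×41.2 + (140/500)×67.3 = 37.356%
Reweighting by population region shares:
  0.08×27.8 + 0.11×16.4 + 0.36×41.2 + 0.45×67.3 = 49.145%
Difference = 49.145 − 37.356 = 11.789 pp.

+11.8 percentage points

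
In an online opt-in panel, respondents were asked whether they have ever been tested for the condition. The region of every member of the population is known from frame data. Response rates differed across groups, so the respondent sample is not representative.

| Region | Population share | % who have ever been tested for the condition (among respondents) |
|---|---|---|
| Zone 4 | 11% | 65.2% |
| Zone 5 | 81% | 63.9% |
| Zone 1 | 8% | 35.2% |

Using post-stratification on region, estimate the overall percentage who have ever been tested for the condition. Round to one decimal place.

61.7%

Reweight to the known region distribution:
  Zone 4: 0.11 × 65.2 = 7.172
  Zone 5: 0.81 × 63.9 = 51.759
  Zone 1: 0.08 × 35.2 = 2.816
Post-stratified estimate = 61.747 → 61.7%.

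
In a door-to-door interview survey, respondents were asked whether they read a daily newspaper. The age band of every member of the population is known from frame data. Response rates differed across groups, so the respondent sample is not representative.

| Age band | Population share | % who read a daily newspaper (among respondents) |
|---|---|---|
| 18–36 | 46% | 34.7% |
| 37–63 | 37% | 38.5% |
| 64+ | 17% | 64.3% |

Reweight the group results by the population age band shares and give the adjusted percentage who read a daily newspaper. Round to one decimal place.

Reweight to the known age band distribution:
  18–36: 0.46 × 34.7 = 15.962
  37–63: 0.37 × 38.5 = 14.245
  64+: 0.17 × 64.3 = 10.931
Post-stratified estimate = 41.138 → 41.1%.

41.1%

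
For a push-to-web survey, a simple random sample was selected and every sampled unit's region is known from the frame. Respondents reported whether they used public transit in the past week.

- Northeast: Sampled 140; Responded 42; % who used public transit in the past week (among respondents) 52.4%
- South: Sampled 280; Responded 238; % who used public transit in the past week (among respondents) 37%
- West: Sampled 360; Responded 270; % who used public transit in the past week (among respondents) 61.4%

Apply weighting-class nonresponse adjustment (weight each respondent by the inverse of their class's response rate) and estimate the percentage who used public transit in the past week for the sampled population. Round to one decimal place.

Class response rates: Northeast 42/140 = 30%, South 238/280 = 85%, West 270/360 = 75%.
Inverse-response-rate weighting restores each class to its sampled count, so class totals weight by n_sampled:
  Northeast: 140 × 52.4 = 7336
  South: 280 × 37 = 10,360
  West: 360 × 61.4 = 22,104
Adjusted estimate = 39,800 / 780 = 51.0256 → 51.0%.

51.0%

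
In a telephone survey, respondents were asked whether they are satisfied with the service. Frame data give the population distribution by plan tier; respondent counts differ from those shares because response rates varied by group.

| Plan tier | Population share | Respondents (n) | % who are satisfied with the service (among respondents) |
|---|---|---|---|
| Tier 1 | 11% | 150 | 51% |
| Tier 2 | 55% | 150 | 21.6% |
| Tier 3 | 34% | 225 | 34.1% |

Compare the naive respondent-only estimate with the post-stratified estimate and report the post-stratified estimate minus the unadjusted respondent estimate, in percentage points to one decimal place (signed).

Naive respondent-only estimate (weights = respondent counts):
  (150/525)×51 + (150/525)×21.6 + (225/525)×34.1 = 35.3571%
Reweighting by population plan tier shares:
  0.11×51 + 0.55×21.6 + 0.34×34.1 = 29.084%
Difference = 29.084 − 35.3571 = -6.2731 pp.

-6.3 percentage points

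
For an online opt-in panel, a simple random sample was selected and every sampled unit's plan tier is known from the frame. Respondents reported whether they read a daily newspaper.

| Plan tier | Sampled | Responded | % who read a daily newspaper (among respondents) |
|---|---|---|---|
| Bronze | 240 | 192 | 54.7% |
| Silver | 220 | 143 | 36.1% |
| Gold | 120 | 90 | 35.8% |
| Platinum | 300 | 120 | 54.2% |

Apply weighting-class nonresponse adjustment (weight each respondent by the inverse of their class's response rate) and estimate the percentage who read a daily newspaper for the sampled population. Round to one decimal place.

Response rates by class: Bronze 192/240 = 80%, Silver 143/220 = 65%, Gold 90/120 = 75%, Platinum 120/300 = 40%.
Weighting each respondent by the inverse class response rate inflates each class back to its sampled size, so the class weight is n_sampled:
  Bronze: 240 × 54.7 = 13,128
  Silver: 220 × 36.1 = 7942
  Gold: 120 × 35.8 = 4296
  Platinum: 300 × 54.2 = 16,260
Adjusted estimate = 41,626 / 880 = 47.3023 → 47.3%.

47.3%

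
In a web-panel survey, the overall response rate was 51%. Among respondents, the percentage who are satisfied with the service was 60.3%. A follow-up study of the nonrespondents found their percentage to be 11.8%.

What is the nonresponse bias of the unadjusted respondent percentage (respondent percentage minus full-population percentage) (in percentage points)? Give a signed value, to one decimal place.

+23.8 percentage points

Nonresponse fraction = 1 − 0.51 = 0.49.
Bias = (nonresponse fraction) × (respondent percentage − nonrespondent percentage)
     = 0.49 × (60.3 − 11.8) = 0.49 × 48.5 = 23.765.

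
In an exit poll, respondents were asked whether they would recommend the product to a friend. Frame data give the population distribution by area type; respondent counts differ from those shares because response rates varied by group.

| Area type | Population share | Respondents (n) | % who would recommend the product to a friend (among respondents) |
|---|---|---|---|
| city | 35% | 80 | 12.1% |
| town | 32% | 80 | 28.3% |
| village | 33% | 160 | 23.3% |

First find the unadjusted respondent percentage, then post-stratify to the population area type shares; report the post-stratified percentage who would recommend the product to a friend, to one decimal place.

21.0%

Naive respondent-only estimate (weights = respondent counts):
  (80/320)×12.1 + (80/320)×28.3 + (160/320)×23.3 = 21.75%
Post-stratifying to population shares instead:
  0.35×12.1 + 0.32×28.3 + 0.33×23.3 = 20.98%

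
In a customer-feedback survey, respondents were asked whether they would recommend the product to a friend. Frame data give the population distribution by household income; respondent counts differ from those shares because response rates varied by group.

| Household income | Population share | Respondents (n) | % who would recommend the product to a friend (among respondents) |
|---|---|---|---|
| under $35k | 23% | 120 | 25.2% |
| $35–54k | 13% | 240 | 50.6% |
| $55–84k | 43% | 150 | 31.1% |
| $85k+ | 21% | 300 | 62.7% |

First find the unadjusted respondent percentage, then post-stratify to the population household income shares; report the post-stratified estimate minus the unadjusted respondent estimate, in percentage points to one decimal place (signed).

-8.8 percentage points

Naive respondent-only estimate (weights = respondent counts):
  (120/810)×25.2 + (240/810)×50.6 + (150/810)×31.1 + (300/810)×62.7 = 47.7074%
Reweighting by population household income shares:
  0.23×25.2 + 0.13×50.6 + 0.43×31.1 + 0.21×62.7 = 38.914%
Difference = 38.914 − 47.7074 = -8.7934 pp.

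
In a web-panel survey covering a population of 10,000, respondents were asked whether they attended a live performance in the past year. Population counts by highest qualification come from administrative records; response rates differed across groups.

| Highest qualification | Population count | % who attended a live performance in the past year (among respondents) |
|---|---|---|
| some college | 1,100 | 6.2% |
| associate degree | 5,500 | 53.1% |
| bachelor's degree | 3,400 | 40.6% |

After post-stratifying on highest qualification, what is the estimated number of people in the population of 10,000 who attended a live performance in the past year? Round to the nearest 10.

Apply each group's respondent rate to its population count:
  some college: 1,100 × 6.2% = 68.2
  associate degree: 5,500 × 53.1% = 2920.5
  bachelor's degree: 3,400 × 40.6% = 1380.4
Estimated total = 4369.1 → 4,370.

4,370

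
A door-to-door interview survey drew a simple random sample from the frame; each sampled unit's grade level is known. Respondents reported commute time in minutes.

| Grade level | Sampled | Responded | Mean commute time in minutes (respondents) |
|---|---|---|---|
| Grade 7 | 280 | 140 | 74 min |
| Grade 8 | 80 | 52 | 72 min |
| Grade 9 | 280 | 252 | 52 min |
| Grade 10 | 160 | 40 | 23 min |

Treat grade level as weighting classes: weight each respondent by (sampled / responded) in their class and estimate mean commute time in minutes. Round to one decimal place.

Response rates by class: Grade 7 140/280 = 50%, Grade 8 52/80 = 65%, Grade 9 252/280 = 90%, Grade 10 40/160 = 25%.
Each respondent's weight = sampled/responded in their class; summing within a class gives n_sampled, so:
  Grade 7: 280 × 74 = 20,720
  Grade 8: 80 × 72 = 5760
  Grade 9: 280 × 52 = 14,560
  Grade 10: 160 × 23 = 3680
Adjusted estimate = 44,720 / 800 = 55.9 → 55.9.

55.9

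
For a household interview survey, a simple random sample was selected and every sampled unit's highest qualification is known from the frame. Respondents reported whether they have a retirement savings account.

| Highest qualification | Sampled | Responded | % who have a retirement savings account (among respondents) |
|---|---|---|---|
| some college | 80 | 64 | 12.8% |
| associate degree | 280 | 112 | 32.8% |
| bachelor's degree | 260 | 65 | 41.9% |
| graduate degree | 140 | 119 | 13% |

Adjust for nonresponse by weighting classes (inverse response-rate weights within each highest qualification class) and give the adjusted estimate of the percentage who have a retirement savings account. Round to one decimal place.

30.2%

Class response rates: some college 64/80 = 80%, associate degree 112/280 = 40%, bachelor's degree 65/260 = 25%, graduate degree 119/140 = 85%.
Inverse-response-rate weighting restores each class to its sampled count, so class totals weight by n_sampled:
  some college: 80 × 12.8 = 1024
  associate degree: 280 × 32.8 = 9184
  bachelor's degree: 260 × 41.9 = 10,894
  graduate degree: 140 × 13 = 1820
Adjusted estimate = 22,922 / 760 = 30.1605 → 30.2%.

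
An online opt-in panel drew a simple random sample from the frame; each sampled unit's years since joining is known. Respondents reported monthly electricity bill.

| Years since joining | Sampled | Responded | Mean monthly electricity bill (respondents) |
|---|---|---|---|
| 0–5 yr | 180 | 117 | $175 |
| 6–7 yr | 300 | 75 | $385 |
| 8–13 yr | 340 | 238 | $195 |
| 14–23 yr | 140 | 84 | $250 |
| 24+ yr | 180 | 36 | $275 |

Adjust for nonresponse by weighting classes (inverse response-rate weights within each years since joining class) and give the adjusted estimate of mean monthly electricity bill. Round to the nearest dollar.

$261

Class response rates: 0–5 yr 117/180 = 65%, 6–7 yr 75/300 = 25%, 8–13 yr 238/340 = 70%, 14–23 yr 84/140 = 60%, 24+ yr 36/180 = 20%.
With weight = n_sampled/n_responded per class, the weighted class total is n_sampled:
  0–5 yr: 180 × 175 = 31,500
  6–7 yr: 300 × 385 = 115,500
  8–13 yr: 340 × 195 = 66,300
  14–23 yr: 140 × 250 = 35,000
  24+ yr: 180 × 275 = 49,500
Adjusted estimate = 297,800 / 1,140 = 261.228 → $261.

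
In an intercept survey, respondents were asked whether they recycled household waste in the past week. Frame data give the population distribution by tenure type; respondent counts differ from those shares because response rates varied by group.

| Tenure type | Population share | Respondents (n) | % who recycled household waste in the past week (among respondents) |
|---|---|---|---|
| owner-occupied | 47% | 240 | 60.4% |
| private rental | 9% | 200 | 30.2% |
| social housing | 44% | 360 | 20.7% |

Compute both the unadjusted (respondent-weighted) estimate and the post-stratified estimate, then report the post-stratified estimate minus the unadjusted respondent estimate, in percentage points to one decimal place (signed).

+5.2 percentage points

Unadjusted (pooled respondent) estimate weights by respondent counts:
  (240/800)×60.4 + (200/800)×30.2 + (360/800)×20.7 = 34.985%
Post-stratifying to population shares instead:
  0.47×60.4 + 0.09×30.2 + 0.44×20.7 = 40.214%
Difference = 40.214 − 34.985 = 5.229 pp.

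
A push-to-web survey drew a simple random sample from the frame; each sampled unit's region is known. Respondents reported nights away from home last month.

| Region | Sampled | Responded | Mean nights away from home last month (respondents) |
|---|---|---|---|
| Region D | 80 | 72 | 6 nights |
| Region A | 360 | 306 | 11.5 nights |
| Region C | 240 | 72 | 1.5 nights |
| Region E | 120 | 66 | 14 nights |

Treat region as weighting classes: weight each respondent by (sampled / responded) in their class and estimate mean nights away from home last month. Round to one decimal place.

8.3

Class response rates: Region D 72/80 = 90%, Region A 306/360 = 85%, Region C 72/240 = 30%, Region E 66/120 = 55%.
With weight = n_sampled/n_responded per class, the weighted class total is n_sampled:
  Region D: 80 × 6 = 480
  Region A: 360 × 11.5 = 4140
  Region C: 240 × 1.5 = 360
  Region E: 120 × 14 = 1680
Adjusted estimate = 6660 / 800 = 8.325 → 8.3.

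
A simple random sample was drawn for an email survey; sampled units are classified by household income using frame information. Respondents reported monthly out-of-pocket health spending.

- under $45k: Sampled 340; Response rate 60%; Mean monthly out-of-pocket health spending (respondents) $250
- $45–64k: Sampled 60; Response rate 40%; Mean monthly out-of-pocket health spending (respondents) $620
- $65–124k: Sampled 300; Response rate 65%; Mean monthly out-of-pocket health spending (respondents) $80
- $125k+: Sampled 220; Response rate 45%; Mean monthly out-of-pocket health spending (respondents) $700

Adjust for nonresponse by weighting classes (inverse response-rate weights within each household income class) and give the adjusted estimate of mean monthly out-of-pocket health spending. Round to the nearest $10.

Inverse-response-rate weighting restores each class to its sampled count, so class totals weight by n_sampled:
  under $45k: 340 × 250 = 85,000
  $45–64k: 60 × 620 = 37,200
  $65–124k: 300 × 80 = 24,000
  $125k+: 220 × 700 = 154,000
Adjusted estimate = 300,200 / 920 = 326.304 → $330.

$330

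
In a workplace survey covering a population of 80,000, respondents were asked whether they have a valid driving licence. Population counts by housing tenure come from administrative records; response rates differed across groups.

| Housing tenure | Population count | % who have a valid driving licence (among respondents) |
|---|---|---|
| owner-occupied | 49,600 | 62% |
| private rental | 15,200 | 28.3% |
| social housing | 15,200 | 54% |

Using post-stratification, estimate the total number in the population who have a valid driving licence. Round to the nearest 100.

43,300

Each cell contributes its population count × the respondent rate:
  owner-occupied: 49,600 × 62% = 30,752
  private rental: 15,200 × 28.3% = 4301.6
  social housing: 15,200 × 54% = 8208
Estimated total = 43261.6 → 43,300.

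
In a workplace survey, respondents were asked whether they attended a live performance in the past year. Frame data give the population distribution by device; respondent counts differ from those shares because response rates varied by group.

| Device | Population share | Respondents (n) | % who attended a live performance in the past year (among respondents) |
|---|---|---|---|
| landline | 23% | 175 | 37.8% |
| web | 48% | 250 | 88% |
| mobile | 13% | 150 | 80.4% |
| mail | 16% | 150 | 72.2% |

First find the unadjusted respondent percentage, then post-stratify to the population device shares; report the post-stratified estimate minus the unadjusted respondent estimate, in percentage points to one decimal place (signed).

+1.9 percentage points

Without adjustment, the pooled respondent share is:
  (175/725)×37.8 + (250/725)×88 + (150/725)×80.4 + (150/725)×72.2 = 71.0414%
Post-stratified estimate weights by population shares:
  0.23×37.8 + 0.48×88 + 0.13×80.4 + 0.16×72.2 = 72.938%
Difference = 72.938 − 71.0414 = 1.8966 pp.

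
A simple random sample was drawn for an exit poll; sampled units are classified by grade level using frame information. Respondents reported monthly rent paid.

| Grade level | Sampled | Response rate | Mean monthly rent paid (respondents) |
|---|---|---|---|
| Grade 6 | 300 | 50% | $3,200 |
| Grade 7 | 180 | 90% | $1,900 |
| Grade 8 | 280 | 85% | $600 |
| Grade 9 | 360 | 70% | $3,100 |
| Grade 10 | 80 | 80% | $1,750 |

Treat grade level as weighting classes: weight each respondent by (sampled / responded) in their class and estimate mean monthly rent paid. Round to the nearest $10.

Each respondent's weight = sampled/responded in their class; summing within a class gives n_sampled, so:
  Grade 6: 300 × 3200 = 960,000
  Grade 7: 180 × 1900 = 342,000
  Grade 8: 280 × 600 = 168,000
  Grade 9: 360 × 3100 = 1,116,000
  Grade 10: 80 × 1750 = 140,000
Adjusted estimate = 2,726,000 / 1,200 = 2271.67 → $2,270.

$2,270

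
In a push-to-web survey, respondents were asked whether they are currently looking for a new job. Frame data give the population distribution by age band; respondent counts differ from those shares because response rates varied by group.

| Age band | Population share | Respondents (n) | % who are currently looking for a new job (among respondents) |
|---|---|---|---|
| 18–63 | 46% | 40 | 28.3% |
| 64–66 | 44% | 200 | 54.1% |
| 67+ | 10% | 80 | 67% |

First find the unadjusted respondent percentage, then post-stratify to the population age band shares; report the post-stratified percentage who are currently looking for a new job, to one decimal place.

43.5%

Naive respondent-only estimate (weights = respondent counts):
  (40/320)×28.3 + (200/320)×54.1 + (80/320)×67 = 54.1%
Reweighting by population age band shares:
  0.46×28.3 + 0.44×54.1 + 0.1×67 = 43.522%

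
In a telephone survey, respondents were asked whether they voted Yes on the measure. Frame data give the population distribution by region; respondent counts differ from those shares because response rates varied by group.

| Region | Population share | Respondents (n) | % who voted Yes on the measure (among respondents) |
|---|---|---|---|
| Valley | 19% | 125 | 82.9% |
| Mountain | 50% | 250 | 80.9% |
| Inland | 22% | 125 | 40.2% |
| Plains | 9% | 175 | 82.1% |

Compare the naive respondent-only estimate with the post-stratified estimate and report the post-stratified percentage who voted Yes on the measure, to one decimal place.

72.4%

Without adjustment, the pooled respondent share is:
  (125/675)×82.9 + (250/675)×80.9 + (125/675)×40.2 + (175/675)×82.1 = 74.0444%
Post-stratified estimate weights by population shares:
  0.19×82.9 + 0.5×80.9 + 0.22×40.2 + 0.09×82.1 = 72.434%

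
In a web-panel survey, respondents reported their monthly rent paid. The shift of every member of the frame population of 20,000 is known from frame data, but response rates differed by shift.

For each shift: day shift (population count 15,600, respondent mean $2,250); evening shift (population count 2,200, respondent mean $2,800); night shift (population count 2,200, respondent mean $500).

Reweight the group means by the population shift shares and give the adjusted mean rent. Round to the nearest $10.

Weight each group's respondent value by its population share:
  day shift: (15,600/20,000) × 2250 = 1755
  evening shift: (2,200/20,000) × 2800 = 308
  night shift: (2,200/20,000) × 500 = 55
Post-stratified estimate = 2118 → $2,120.

$2,120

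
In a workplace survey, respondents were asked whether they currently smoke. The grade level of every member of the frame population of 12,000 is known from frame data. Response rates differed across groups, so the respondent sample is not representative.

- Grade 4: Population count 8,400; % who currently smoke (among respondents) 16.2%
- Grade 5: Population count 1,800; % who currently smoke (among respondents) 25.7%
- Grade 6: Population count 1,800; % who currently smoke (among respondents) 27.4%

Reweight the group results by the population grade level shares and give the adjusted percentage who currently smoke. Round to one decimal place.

19.3%

Weight each group's respondent value by its population share:
  Grade 4: (8,400/12,000) × 16.2 = 11.34
  Grade 5: (1,800/12,000) × 25.7 = 3.855
  Grade 6: (1,800/12,000) × 27.4 = 4.11
Post-stratified estimate = 19.305 → 19.3%.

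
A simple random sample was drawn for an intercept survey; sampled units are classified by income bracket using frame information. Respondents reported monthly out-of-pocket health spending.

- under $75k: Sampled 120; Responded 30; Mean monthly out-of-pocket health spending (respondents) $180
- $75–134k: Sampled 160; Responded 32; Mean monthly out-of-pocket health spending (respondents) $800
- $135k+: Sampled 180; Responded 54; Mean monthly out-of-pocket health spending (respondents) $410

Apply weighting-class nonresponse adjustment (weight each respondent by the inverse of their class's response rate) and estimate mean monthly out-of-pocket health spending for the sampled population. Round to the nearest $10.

Class response rates: under $75k 30/120 = 25%, $75–134k 32/160 = 20%, $135k+ 54/180 = 30%.
Inverse-response-rate weighting restores each class to its sampled count, so class totals weight by n_sampled:
  under $75k: 120 × 180 = 21,600
  $75–134k: 160 × 800 = 128,000
  $135k+: 180 × 410 = 73,800
Adjusted estimate = 223,400 / 460 = 485.652 → $490.

$490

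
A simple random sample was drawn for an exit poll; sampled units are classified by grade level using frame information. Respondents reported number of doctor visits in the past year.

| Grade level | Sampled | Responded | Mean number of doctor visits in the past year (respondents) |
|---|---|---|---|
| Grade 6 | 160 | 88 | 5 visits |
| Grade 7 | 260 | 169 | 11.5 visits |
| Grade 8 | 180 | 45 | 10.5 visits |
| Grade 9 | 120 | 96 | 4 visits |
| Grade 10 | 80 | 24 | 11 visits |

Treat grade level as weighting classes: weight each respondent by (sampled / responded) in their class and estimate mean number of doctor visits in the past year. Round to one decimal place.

8.8

Response rates by class: Grade 6 88/160 = 55%, Grade 7 169/260 = 65%, Grade 8 45/180 = 25%, Grade 9 96/120 = 80%, Grade 10 24/80 = 30%.
Each respondent's weight = sampled/responded in their class; summing within a class gives n_sampled, so:
  Grade 6: 160 × 5 = 800
  Grade 7: 260 × 11.5 = 2990
  Grade 8: 180 × 10.5 = 1890
  Grade 9: 120 × 4 = 480
  Grade 10: 80 × 11 = 880
Adjusted estimate = 7040 / 800 = 8.8 → 8.8.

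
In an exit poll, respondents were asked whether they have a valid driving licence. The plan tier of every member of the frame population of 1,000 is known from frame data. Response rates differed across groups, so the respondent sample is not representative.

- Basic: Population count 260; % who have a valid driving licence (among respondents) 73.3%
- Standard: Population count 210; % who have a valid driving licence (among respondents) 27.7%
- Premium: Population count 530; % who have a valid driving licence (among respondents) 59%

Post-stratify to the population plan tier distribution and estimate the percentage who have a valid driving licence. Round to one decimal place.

Post-stratification weights by population share, not respondent share:
  Basic: (260/1,000) × 73.3 = 19.058
  Standard: (210/1,000) × 27.7 = 5.817
  Premium: (530/1,000) × 59 = 31.27
Post-stratified estimate = 56.145 → 56.1%.

56.1%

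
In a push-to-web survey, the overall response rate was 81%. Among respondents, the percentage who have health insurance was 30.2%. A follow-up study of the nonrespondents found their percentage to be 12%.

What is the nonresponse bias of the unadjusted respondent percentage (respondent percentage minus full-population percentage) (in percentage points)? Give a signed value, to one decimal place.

+3.5 percentage points

Nonresponse fraction = 1 − 0.81 = 0.19.
Bias = (nonresponse fraction) × (respondent percentage − nonrespondent percentage)
     = 0.19 × (30.2 − 12) = 0.19 × 18.2 = 3.458.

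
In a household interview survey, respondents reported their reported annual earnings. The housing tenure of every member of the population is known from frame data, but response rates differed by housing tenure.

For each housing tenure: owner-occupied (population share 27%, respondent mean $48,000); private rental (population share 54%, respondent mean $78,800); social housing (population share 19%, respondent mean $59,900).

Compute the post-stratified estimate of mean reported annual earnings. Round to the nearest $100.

$66,900

Post-stratification weights by population share, not respondent share:
  owner-occupied: 0.27 × 48,000 = 12,960
  private rental: 0.54 × 78,800 = 42,552
  social housing: 0.19 × 59,900 = 11,381
Post-stratified estimate = 66,893 → $66,900.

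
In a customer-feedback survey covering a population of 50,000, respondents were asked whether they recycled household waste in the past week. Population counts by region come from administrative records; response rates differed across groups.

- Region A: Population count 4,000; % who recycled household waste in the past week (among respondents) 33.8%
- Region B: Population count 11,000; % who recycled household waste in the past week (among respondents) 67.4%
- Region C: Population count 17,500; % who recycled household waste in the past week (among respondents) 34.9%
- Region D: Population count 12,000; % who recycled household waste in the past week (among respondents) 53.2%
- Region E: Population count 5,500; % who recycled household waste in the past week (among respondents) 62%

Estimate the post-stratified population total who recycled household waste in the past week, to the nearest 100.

Apply each group's respondent rate to its population count:
  Region A: 4,000 × 33.8% = 1352
  Region B: 11,000 × 67.4% = 7414
  Region C: 17,500 × 34.9% = 6107.5
  Region D: 12,000 × 53.2% = 6384
  Region E: 5,500 × 62% = 3410
Estimated total = 24667.5 → 24,700.

24,700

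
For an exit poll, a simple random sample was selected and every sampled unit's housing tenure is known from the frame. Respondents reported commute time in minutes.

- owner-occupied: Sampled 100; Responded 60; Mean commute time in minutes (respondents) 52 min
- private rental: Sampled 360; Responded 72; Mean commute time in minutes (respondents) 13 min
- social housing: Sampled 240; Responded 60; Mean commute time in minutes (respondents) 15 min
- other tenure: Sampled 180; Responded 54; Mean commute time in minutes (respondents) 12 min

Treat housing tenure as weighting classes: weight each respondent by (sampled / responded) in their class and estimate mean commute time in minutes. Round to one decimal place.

Class response rates: owner-occupied 60/100 = 60%, private rental 72/360 = 20%, social housing 60/240 = 25%, other tenure 54/180 = 30%.
With weight = n_sampled/n_responded per class, the weighted class total is n_sampled:
  owner-occupied: 100 × 52 = 5200
  private rental: 360 × 13 = 4680
  social housing: 240 × 15 = 3600
  other tenure: 180 × 12 = 2160
Adjusted estimate = 15,640 / 880 = 17.7727 → 17.8.

17.8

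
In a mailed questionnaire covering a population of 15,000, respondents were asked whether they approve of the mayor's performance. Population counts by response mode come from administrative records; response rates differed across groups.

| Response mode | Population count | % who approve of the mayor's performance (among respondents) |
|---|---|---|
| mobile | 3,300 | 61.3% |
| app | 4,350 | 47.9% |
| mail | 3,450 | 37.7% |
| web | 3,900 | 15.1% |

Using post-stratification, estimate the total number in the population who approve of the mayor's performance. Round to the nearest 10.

Estimated count per cell = population count × respondent percentage:
  mobile: 3,300 × 61.3% = 2022.9
  app: 4,350 × 47.9% = 2083.65
  mail: 3,450 × 37.7% = 1300.65
  web: 3,900 × 15.1% = 588.9
Estimated total = 5996.1 → 6,000.

6,000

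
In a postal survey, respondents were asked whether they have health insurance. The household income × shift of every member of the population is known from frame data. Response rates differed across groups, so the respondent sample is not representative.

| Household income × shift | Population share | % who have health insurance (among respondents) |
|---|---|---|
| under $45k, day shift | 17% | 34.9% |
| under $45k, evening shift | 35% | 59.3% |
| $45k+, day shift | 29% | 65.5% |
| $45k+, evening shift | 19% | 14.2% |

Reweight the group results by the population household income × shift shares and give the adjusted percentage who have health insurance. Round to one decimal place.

48.4%

Each cell contributes population-share × respondent value:
  under $45k, day shift: 0.17 × 34.9 = 5.933
  under $45k, evening shift: 0.35 × 59.3 = 20.755
  $45k+, day shift: 0.29 × 65.5 = 18.995
  $45k+, evening shift: 0.19 × 14.2 = 2.698
Post-stratified estimate = 48.381 → 48.4%.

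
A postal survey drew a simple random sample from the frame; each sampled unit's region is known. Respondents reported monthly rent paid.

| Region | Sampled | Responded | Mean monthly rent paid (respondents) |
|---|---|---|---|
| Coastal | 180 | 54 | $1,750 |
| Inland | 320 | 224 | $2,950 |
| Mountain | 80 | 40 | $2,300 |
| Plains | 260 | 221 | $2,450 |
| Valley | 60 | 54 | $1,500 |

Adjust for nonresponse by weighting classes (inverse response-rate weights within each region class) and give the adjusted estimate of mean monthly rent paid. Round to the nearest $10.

Response rates by class: Coastal 54/180 = 30%, Inland 224/320 = 70%, Mountain 40/80 = 50%, Plains 221/260 = 85%, Valley 54/60 = 90%.
Each respondent's weight = sampled/responded in their class; summing within a class gives n_sampled, so:
  Coastal: 180 × 1750 = 315,000
  Inland: 320 × 2950 = 944,000
  Mountain: 80 × 2300 = 184,000
  Plains: 260 × 2450 = 637,000
  Valley: 60 × 1500 = 90,000
Adjusted estimate = 2,170,000 / 900 = 2411.11 → $2,410.

$2,410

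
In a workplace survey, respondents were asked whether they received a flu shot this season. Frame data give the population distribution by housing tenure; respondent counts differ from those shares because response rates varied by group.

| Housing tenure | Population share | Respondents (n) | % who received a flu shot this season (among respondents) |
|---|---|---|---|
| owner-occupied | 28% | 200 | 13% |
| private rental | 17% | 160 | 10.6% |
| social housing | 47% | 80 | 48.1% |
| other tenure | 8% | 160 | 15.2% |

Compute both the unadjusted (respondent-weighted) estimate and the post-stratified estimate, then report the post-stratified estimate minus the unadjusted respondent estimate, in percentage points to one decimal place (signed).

+11.6 percentage points

Without adjustment, the pooled respondent share is:
  (200/600)×13 + (160/600)×10.6 + (80/600)×48.1 + (160/600)×15.2 = 17.6267%
Post-stratified estimate weights by population shares:
  0.28×13 + 0.17×10.6 + 0.47×48.1 + 0.08×15.2 = 29.265%
Difference = 29.265 − 17.6267 = 11.6383 pp.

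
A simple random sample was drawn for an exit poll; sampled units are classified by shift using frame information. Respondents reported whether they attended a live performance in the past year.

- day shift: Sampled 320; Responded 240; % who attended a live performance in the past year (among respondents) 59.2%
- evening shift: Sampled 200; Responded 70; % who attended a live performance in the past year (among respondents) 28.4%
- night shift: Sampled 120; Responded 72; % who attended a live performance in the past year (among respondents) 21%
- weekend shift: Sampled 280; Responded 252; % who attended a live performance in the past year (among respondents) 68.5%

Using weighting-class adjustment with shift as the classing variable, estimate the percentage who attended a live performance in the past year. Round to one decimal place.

50.4%

Class response rates: day shift 240/320 = 75%, evening shift 70/200 = 35%, night shift 72/120 = 60%, weekend shift 252/280 = 90%.
With weight = n_sampled/n_responded per class, the weighted class total is n_sampled:
  day shift: 320 × 59.2 = 18,944
  evening shift: 200 × 28.4 = 5680
  night shift: 120 × 21 = 2520
  weekend shift: 280 × 68.5 = 19,180
Adjusted estimate = 46,324 / 920 = 50.3522 → 50.4%.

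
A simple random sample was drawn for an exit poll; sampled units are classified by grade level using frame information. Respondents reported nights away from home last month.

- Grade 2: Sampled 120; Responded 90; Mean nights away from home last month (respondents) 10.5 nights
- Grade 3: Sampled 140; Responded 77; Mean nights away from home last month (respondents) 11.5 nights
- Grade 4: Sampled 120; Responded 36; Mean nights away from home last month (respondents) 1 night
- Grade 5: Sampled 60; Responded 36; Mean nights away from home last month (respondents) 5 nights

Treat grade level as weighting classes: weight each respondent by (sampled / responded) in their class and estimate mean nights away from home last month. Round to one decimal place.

7.5

Response rates by class: Grade 2 90/120 = 75%, Grade 3 77/140 = 55%, Grade 4 36/120 = 30%, Grade 5 36/60 = 60%.
Each respondent's weight = sampled/responded in their class; summing within a class gives n_sampled, so:
  Grade 2: 120 × 10.5 = 1260
  Grade 3: 140 × 11.5 = 1610
  Grade 4: 120 × 1 = 120
  Grade 5: 60 × 5 = 300
Adjusted estimate = 3290 / 440 = 7.47727 → 7.5.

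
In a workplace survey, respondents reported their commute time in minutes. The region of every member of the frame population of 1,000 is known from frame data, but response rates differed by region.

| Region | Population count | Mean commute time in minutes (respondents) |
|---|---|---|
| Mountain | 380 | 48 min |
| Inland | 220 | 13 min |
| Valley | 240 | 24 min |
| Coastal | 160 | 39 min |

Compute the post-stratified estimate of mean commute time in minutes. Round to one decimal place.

Weight each group's respondent value by its population share:
  Mountain: (380/1,000) × 48 = 18.24
  Inland: (220/1,000) × 13 = 2.86
  Valley: (240/1,000) × 24 = 5.76
  Coastal: (160/1,000) × 39 = 6.24
Post-stratified estimate = 33.1 → 33.1.

33.1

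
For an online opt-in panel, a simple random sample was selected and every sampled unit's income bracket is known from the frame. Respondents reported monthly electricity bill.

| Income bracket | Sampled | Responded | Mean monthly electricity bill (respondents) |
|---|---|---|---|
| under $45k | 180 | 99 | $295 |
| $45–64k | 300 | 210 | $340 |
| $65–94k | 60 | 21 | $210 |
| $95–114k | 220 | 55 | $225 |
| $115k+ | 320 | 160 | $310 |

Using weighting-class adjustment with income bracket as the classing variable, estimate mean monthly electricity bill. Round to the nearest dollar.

$293

Response rates by class: under $45k 99/180 = 55%, $45–64k 210/300 = 70%, $65–94k 21/60 = 35%, $95–114k 55/220 = 25%, $115k+ 160/320 = 50%.
Inverse-response-rate weighting restores each class to its sampled count, so class totals weight by n_sampled:
  under $45k: 180 × 295 = 53,100
  $45–64k: 300 × 340 = 102,000
  $65–94k: 60 × 210 = 12,600
  $95–114k: 220 × 225 = 49,500
  $115k+: 320 × 310 = 99,200
Adjusted estimate = 316,400 / 1,080 = 292.963 → $293.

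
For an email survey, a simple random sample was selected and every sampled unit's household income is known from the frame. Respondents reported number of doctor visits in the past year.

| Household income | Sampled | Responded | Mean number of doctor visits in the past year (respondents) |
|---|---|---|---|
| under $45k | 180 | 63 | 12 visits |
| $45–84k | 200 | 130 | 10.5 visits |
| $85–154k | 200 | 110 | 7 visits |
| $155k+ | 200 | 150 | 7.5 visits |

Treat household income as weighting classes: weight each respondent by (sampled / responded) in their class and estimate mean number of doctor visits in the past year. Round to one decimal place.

Class response rates: under $45k 63/180 = 35%, $45–84k 130/200 = 65%, $85–154k 110/200 = 55%, $155k+ 150/200 = 75%.
Weighting each respondent by the inverse class response rate inflates each class back to its sampled size, so the class weight is n_sampled:
  under $45k: 180 × 12 = 2160
  $45–84k: 200 × 10.5 = 2100
  $85–154k: 200 × 7 = 1400
  $155k+: 200 × 7.5 = 1500
Adjusted estimate = 7160 / 780 = 9.17949 → 9.2.

9.2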